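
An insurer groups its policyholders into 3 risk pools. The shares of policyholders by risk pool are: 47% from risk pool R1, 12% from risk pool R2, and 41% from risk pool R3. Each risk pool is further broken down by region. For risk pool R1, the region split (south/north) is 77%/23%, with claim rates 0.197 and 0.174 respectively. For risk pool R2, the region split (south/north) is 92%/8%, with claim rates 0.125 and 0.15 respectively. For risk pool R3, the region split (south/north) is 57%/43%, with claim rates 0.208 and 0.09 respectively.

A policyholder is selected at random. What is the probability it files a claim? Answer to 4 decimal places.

P(C|R1) = 0.77·0.197 + 0.23·0.174 = 0.15169 + 0.04002 = 0.19171
P(C|R2) = 0.92·0.125 + 0.08·0.15 = 0.115 + 0.012 = 0.127
P(C|R3) = 0.57·0.208 + 0.43·0.09 = 0.11856 + 0.0387 = 0.15726
Then overall,
P(C) = 0.47·0.19171 + 0.12·0.127 + 0.41·0.15726
      = 0.0901037 + 0.01524 + 0.0644766 = 0.1698203

0.1698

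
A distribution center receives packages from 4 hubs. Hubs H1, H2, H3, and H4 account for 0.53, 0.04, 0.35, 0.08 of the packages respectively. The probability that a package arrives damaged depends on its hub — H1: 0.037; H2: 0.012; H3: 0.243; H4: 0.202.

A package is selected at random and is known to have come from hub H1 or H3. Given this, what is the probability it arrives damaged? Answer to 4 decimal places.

P(D|S) ≈ 0.1189

Let S = {H1, H3}.
P(S) = 0.53 + 0.35 = 0.88.
P(D ∩ S) = 0.037·0.53 + 0.243·0.35 = 0.01961 + 0.08505 = 0.10466.
P(D | S) = 0.10466 / 0.88 = 0.118932…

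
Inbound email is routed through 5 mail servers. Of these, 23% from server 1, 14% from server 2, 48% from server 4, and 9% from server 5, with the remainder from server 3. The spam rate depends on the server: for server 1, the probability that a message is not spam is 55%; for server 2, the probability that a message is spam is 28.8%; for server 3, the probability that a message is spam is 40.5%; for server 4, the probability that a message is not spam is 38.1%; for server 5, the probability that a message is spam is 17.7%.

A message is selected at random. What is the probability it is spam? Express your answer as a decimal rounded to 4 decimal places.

P(S) ≈ 0.4812

P(3) = 1 − (0.23 + 0.14 + 0.48 + 0.09) = 0.06.
P(S|1) = 1 − 0.55 = 0.45.
P(S|4) = 1 − 0.381 = 0.619.
P(S) = P(S|1)·P(1) + P(S|2)·P(2) + P(S|3)·P(3) + P(S|4)·P(4) + P(S|5)·P(5)
      = 0.45·0.23 + 0.288·0.14 + 0.405·0.06 + 0.619·0.48 + 0.177·0.09
      = 0.1035 + 0.04032 + 0.0243 + 0.29712 + 0.01593 = 0.48117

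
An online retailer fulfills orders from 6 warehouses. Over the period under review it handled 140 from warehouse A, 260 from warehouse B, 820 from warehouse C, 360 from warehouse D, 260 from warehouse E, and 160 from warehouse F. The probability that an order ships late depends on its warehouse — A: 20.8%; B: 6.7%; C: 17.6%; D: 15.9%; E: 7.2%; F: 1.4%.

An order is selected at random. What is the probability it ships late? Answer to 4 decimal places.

0.1345

Total: 140 + 260 + 820 + 360 + 260 + 160 = 2000.
P(A) = 140/2000 = 0.07. P(B) = 260/2000 = 0.13. P(C) = 820/2000 = 0.41. P(D) = 360/2000 = 0.18. P(E) = 260/2000 = 0.13. P(F) = 160/2000 = 0.08.
Summing over the partition,
P(L) = P(L|A)·P(A) + P(L|B)·P(B) + P(L|C)·P(C) + P(L|D)·P(D) + P(L|E)·P(E) + P(L|F)·P(F)
      = 0.208·0.07 + 0.067·0.13 + 0.176·0.41 + 0.159·0.18 + 0.072·0.13 + 0.014·0.08
      = 0.01456 + 0.00871 + 0.07216 + 0.02862 + 0.00936 + 0.00112 = 0.13453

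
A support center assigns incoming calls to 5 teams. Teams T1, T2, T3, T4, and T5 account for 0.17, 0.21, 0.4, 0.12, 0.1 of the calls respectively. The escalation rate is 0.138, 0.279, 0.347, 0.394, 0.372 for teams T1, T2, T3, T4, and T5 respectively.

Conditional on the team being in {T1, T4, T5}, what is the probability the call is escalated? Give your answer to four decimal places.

Let S = {T1, T4, T5}.
P(S) = 0.17 + 0.12 + 0.1 = 0.39.
P(E ∩ S) = 0.138·0.17 + 0.394·0.12 + 0.372·0.1 = 0.02346 + 0.04728 + 0.0372 = 0.10794.
P(E | S) = 0.10794 / 0.39 = 0.276769…

0.2768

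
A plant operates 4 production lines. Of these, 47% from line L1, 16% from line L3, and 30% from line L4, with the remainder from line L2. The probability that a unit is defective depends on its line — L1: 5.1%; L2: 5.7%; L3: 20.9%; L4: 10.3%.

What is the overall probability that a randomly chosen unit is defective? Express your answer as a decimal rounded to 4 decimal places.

P(D) ≈ 0.0923

P(L2) = 1 − (0.47 + 0.16 + 0.3) = 0.07.
Using total probability over the partition,
P(D) = P(D|L1)·P(L1) + P(D|L2)·P(L2) + P(D|L3)·P(L3) + P(D|L4)·P(L4)
      = 0.051·0.47 + 0.057·0.07 + 0.209·0.16 + 0.103·0.3
      = 0.02397 + 0.00399 + 0.03344 + 0.0309 = 0.0923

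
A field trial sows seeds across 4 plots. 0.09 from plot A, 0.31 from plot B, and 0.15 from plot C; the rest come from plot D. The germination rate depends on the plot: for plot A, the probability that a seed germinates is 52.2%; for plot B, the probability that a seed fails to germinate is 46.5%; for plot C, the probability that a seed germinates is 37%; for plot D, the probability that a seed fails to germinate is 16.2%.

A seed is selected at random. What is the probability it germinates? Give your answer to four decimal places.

P(D) = 1 − (0.09 + 0.31 + 0.15) = 0.45.
P(G|B) = 1 − 0.465 = 0.535.
P(G|D) = 1 − 0.162 = 0.838.
P(G) = P(G|A)·P(A) + P(G|B)·P(B) + P(G|C)·P(C) + P(G|D)·P(D)
      = 0.522·0.09 + 0.535·0.31 + 0.37·0.15 + 0.838·0.45
      = 0.04698 + 0.16585 + 0.0555 + 0.3771 = 0.64543

P(G) ≈ 0.6454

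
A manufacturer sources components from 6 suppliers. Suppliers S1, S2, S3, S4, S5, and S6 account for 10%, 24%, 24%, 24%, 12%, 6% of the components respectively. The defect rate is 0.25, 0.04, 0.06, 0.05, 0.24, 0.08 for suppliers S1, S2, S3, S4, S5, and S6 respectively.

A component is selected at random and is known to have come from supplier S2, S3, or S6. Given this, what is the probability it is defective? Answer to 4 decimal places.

0.0533

Let S = {S2, S3, S6}.
P(S) = 0.24 + 0.24 + 0.06 = 0.54.
P(D ∩ S) = 0.04·0.24 + 0.06·0.24 + 0.08·0.06 = 0.0096 + 0.0144 + 0.0048 = 0.0288.
P(D | S) = 0.0288 / 0.54 = 0.053333…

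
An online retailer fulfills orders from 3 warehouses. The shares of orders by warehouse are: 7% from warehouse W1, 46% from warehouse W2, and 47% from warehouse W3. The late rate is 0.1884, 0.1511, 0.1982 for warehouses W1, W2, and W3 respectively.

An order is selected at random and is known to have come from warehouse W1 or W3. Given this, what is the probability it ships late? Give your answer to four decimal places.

0.1969

Let S = {W1, W3}.
P(S) = 0.07 + 0.47 = 0.54.
P(L ∩ S) = 0.1884·0.07 + 0.1982·0.47 = 0.013188 + 0.093154 = 0.106342.
P(L | S) = 0.106342 / 0.54 = 0.196930…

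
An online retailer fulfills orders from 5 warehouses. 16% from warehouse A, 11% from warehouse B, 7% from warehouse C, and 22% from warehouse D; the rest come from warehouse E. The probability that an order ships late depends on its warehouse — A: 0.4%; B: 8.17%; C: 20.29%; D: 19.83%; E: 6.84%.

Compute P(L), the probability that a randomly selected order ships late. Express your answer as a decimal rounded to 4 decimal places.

P(E) = 1 − (0.16 + 0.11 + 0.07 + 0.22) = 0.44.
P(L) = P(L|A)·P(A) + P(L|B)·P(B) + P(L|C)·P(C) + P(L|D)·P(D) + P(L|E)·P(E)
      = 0.004·0.16 + 0.0817·0.11 + 0.2029·0.07 + 0.1983·0.22 + 0.0684·0.44
      = 0.00064 + 0.008987 + 0.014203 + 0.043626 + 0.030096 = 0.097552

0.0976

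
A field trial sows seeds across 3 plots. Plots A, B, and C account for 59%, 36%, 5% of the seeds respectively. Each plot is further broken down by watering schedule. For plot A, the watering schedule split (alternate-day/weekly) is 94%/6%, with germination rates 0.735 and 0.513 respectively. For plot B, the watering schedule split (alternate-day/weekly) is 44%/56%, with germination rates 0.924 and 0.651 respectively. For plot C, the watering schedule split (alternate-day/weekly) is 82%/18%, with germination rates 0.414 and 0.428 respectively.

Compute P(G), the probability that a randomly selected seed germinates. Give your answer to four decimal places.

0.7242

P(G|A) = 0.94·0.735 + 0.06·0.513 = 0.6909 + 0.03078 = 0.72168
P(G|B) = 0.44·0.924 + 0.56·0.651 = 0.40656 + 0.36456 = 0.77112
P(G|C) = 0.82·0.414 + 0.18·0.428 = 0.33948 + 0.07704 = 0.41652
By total probability over the outer partition,
P(G) = 0.59·0.72168 + 0.36·0.77112 + 0.05·0.41652
      = 0.4257912 + 0.2776032 + 0.020826 = 0.7242204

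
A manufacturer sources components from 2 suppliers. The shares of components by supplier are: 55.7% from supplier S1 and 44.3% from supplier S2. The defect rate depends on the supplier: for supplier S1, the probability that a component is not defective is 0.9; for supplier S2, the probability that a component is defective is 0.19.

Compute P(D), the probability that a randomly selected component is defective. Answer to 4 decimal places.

0.1399

P(D|S1) = 1 − 0.9 = 0.1.
Summing over the partition,
P(D) = P(D|S1)·P(S1) + P(D|S2)·P(S2)
      = 0.1·0.557 + 0.19·0.443
      = 0.0557 + 0.08417 = 0.13987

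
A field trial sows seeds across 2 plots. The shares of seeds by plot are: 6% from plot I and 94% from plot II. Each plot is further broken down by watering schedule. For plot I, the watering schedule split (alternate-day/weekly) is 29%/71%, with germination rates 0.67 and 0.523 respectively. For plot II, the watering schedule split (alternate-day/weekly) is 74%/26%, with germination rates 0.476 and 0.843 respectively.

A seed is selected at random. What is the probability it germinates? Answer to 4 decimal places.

P(G|I) = 0.29·0.67 + 0.71·0.523 = 0.1943 + 0.37133 = 0.56563
P(G|II) = 0.74·0.476 + 0.26·0.843 = 0.35224 + 0.21918 = 0.57142
Then overall,
P(G) = 0.06·0.56563 + 0.94·0.57142
      = 0.0339378 + 0.5371348 = 0.5710726

0.5711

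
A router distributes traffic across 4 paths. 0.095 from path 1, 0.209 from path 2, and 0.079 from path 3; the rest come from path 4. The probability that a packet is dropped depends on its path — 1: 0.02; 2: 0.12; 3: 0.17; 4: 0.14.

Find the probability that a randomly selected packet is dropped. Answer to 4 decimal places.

P(4) = 1 − (0.095 + 0.209 + 0.079) = 0.617.
By the law of total probability,
P(L) = P(L|1)·P(1) + P(L|2)·P(2) + P(L|3)·P(3) + P(L|4)·P(4)
      = 0.02·0.095 + 0.12·0.209 + 0.17·0.079 + 0.14·0.617
      = 0.0019 + 0.02508 + 0.01343 + 0.08638 = 0.12679

0.1268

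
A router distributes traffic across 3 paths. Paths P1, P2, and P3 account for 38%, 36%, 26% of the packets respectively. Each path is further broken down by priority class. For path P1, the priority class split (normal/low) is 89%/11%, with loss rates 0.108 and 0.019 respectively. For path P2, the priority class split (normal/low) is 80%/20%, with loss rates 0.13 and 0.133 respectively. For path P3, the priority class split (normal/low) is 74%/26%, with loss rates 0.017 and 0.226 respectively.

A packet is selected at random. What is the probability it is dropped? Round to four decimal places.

P(L) ≈ 0.1029

P(L|P1) = 0.89·0.108 + 0.11·0.019 = 0.09612 + 0.00209 = 0.09821
P(L|P2) = 0.8·0.13 + 0.2·0.133 = 0.104 + 0.0266 = 0.1306
P(L|P3) = 0.74·0.017 + 0.26·0.226 = 0.01258 + 0.05876 = 0.07134
By total probability over the outer partition,
P(L) = 0.38·0.09821 + 0.36·0.1306 + 0.26·0.07134
      = 0.0373198 + 0.047016 + 0.0185484 = 0.1028842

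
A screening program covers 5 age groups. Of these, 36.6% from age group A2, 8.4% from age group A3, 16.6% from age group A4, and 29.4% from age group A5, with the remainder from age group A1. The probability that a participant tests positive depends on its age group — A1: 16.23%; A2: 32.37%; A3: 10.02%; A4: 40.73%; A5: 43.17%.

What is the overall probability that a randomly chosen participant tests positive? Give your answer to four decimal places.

0.3360

P(A1) = 1 − (0.366 + 0.084 + 0.166 + 0.294) = 0.09.
P(T) = P(T|A1)·P(A1) + P(T|A2)·P(A2) + P(T|A3)·P(A3) + P(T|A4)·P(A4) + P(T|A5)·P(A5)
      = 0.1623·0.09 + 0.3237·0.366 + 0.1002·0.084 + 0.4073·0.166 + 0.4317·0.294
      = 0.014607 + 0.1184742 + 0.0084168 + 0.0676118 + 0.1269198 = 0.3360296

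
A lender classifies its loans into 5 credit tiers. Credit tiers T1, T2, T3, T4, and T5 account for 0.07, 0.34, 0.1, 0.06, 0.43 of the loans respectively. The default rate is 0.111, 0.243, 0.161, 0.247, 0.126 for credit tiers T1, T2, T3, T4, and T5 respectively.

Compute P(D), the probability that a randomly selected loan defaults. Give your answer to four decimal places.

P(D) = P(D|T1)·P(T1) + P(D|T2)·P(T2) + P(D|T3)·P(T3) + P(D|T4)·P(T4) + P(D|T5)·P(T5)
      = 0.111·0.07 + 0.243·0.34 + 0.161·0.1 + 0.247·0.06 + 0.126·0.43
      = 0.00777 + 0.08262 + 0.0161 + 0.01482 + 0.05418 = 0.17549

P(D) ≈ 0.1755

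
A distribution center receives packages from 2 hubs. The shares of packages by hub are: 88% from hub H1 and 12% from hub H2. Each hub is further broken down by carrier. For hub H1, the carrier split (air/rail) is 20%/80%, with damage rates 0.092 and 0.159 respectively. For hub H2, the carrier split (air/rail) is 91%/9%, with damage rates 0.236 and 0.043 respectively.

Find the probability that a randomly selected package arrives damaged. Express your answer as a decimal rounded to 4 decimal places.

P(D|H1) = 0.2·0.092 + 0.8·0.159 = 0.0184 + 0.1272 = 0.1456
P(D|H2) = 0.91·0.236 + 0.09·0.043 = 0.21476 + 0.00387 = 0.21863
Then overall,
P(D) = 0.88·0.1456 + 0.12·0.21863
      = 0.128128 + 0.0262356 = 0.1543636

P(D) ≈ 0.1544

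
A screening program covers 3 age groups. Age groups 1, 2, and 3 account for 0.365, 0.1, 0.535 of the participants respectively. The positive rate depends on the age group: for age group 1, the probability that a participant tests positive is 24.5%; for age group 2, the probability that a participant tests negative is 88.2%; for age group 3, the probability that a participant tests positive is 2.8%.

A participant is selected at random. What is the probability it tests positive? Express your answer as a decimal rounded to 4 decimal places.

P(T) ≈ 0.1162

P(T|2) = 1 − 0.882 = 0.118.
P(T) = P(T|1)·P(1) + P(T|2)·P(2) + P(T|3)·P(3)
      = 0.245·0.365 + 0.118·0.1 + 0.028·0.535
      = 0.089425 + 0.0118 + 0.01498 = 0.116205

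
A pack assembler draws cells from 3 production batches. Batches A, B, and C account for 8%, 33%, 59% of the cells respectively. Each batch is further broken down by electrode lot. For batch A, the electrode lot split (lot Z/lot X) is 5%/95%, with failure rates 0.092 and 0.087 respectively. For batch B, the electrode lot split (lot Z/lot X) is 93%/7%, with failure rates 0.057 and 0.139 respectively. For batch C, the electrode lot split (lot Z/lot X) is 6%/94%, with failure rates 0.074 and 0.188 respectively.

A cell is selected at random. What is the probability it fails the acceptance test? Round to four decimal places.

P(F|A) = 0.05·0.092 + 0.95·0.087 = 0.0046 + 0.08265 = 0.08725
P(F|B) = 0.93·0.057 + 0.07·0.139 = 0.05301 + 0.00973 = 0.06274
P(F|C) = 0.06·0.074 + 0.94·0.188 = 0.00444 + 0.17672 = 0.18116
Then overall,
P(F) = 0.08·0.08725 + 0.33·0.06274 + 0.59·0.18116
      = 0.00698 + 0.0207042 + 0.1068844 = 0.1345686

0.1346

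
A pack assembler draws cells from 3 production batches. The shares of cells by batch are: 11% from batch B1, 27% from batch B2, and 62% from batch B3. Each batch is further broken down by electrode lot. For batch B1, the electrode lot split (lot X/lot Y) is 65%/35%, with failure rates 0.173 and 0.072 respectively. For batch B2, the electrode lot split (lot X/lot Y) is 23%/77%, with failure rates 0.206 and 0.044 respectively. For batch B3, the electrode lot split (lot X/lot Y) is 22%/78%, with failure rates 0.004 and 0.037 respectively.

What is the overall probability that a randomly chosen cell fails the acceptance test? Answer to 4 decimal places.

P(F) ≈ 0.0555

P(F|B1) = 0.65·0.173 + 0.35·0.072 = 0.11245 + 0.0252 = 0.13765
P(F|B2) = 0.23·0.206 + 0.77·0.044 = 0.04738 + 0.03388 = 0.08126
P(F|B3) = 0.22·0.004 + 0.78·0.037 = 0.00088 + 0.02886 = 0.02974
Then overall,
P(F) = 0.11·0.13765 + 0.27·0.08126 + 0.62·0.02974
      = 0.0151415 + 0.0219402 + 0.0184388 = 0.0555205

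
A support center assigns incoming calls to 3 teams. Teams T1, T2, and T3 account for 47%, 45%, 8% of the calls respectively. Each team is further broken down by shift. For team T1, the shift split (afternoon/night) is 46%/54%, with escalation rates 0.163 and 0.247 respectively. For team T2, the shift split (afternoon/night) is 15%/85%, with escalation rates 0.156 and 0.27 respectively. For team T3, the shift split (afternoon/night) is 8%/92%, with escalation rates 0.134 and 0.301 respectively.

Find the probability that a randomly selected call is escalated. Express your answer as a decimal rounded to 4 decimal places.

P(E|T1) = 0.46·0.163 + 0.54·0.247 = 0.07498 + 0.13338 = 0.20836
P(E|T2) = 0.15·0.156 + 0.85·0.27 = 0.0234 + 0.2295 = 0.2529
P(E|T3) = 0.08·0.134 + 0.92·0.301 = 0.01072 + 0.27692 = 0.28764
Then overall,
P(E) = 0.47·0.20836 + 0.45·0.2529 + 0.08·0.28764
      = 0.0979292 + 0.113805 + 0.0230112 = 0.2347454

0.2347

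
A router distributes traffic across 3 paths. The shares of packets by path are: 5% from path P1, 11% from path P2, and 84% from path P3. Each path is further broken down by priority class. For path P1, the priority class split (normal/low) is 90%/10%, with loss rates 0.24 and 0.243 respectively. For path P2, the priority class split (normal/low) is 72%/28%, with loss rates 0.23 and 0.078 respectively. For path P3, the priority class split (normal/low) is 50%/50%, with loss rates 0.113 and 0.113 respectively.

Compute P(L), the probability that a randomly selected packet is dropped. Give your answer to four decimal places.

0.1276

P(L|P1) = 0.9·0.24 + 0.1·0.243 = 0.216 + 0.0243 = 0.2403
P(L|P2) = 0.72·0.23 + 0.28·0.078 = 0.1656 + 0.02184 = 0.18744
P(L|P3) = 0.5·0.113 + 0.5·0.113 = 0.0565 + 0.0565 = 0.113
Then overall,
P(L) = 0.05·0.2403 + 0.11·0.18744 + 0.84·0.113
      = 0.012015 + 0.0206184 + 0.09492 = 0.1275534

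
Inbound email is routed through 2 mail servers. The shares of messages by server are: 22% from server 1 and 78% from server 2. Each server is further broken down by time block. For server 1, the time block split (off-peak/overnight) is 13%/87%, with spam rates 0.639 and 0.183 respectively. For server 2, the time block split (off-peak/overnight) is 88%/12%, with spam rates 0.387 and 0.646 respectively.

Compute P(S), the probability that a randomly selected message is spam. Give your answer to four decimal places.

P(S|1) = 0.13·0.639 + 0.87·0.183 = 0.08307 + 0.15921 = 0.24228
P(S|2) = 0.88·0.387 + 0.12·0.646 = 0.34056 + 0.07752 = 0.41808
Then overall,
P(S) = 0.22·0.24228 + 0.78·0.41808
      = 0.0533016 + 0.3261024 = 0.379404

P(S) ≈ 0.3794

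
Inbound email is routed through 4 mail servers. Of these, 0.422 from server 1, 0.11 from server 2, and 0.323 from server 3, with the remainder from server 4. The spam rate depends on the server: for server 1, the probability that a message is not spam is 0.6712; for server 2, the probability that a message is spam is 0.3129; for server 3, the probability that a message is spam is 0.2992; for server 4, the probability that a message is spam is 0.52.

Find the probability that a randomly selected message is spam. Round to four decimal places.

P(4) = 1 − (0.422 + 0.11 + 0.323) = 0.145.
P(S|1) = 1 − 0.6712 = 0.3288.
P(S) = P(S|1)·P(1) + P(S|2)·P(2) + P(S|3)·P(3) + P(S|4)·P(4)
      = 0.3288·0.422 + 0.3129·0.11 + 0.2992·0.323 + 0.52·0.145
      = 0.1387536 + 0.034419 + 0.0966416 + 0.0754 = 0.3452142

P(S) ≈ 0.3452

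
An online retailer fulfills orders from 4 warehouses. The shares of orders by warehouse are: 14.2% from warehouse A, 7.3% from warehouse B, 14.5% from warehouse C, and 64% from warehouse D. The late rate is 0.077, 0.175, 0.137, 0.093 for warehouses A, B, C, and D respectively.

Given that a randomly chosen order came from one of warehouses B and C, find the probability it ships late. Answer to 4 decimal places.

Let S = {B, C}.
P(S) = 0.073 + 0.145 = 0.218.
P(L ∩ S) = 0.175·0.073 + 0.137·0.145 = 0.012775 + 0.019865 = 0.03264.
P(L | S) = 0.03264 / 0.218 = 0.149725…

0.1497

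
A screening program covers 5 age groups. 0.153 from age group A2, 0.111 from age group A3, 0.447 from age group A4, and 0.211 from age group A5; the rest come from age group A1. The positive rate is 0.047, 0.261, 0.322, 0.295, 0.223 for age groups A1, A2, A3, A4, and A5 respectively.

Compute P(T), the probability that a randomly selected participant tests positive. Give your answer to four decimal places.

0.2583

P(A1) = 1 − (0.153 + 0.111 + 0.447 + 0.211) = 0.078.
By the law of total probability,
P(T) = P(T|A1)·P(A1) + P(T|A2)·P(A2) + P(T|A3)·P(A3) + P(T|A4)·P(A4) + P(T|A5)·P(A5)
      = 0.047·0.078 + 0.261·0.153 + 0.322·0.111 + 0.295·0.447 + 0.223·0.211
      = 0.003666 + 0.039933 + 0.035742 + 0.131865 + 0.047053 = 0.258259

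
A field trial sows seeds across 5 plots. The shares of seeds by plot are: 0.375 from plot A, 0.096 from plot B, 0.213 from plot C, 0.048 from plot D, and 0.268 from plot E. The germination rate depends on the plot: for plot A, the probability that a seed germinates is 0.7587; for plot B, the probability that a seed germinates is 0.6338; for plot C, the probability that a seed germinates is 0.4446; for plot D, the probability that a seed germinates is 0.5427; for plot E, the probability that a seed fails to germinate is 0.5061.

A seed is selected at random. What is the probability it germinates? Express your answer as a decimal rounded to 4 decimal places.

P(G) ≈ 0.5985

P(G|E) = 1 − 0.5061 = 0.4939.
P(G) = P(G|A)·P(A) + P(G|B)·P(B) + P(G|C)·P(C) + P(G|D)·P(D) + P(G|E)·P(E)
      = 0.7587·0.375 + 0.6338·0.096 + 0.4446·0.213 + 0.5427·0.048 + 0.4939·0.268
      = 0.2845125 + 0.0608448 + 0.0946998 + 0.0260496 + 0.1323652 = 0.5984719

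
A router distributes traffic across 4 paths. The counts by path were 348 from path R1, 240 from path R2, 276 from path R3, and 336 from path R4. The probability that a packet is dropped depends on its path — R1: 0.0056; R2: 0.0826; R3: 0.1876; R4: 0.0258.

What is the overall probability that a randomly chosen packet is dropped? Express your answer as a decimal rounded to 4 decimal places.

Total: 348 + 240 + 276 + 336 = 1200.
P(R1) = 348/1200 = 0.29. P(R2) = 240/1200 = 0.2. P(R3) = 276/1200 = 0.23. P(R4) = 336/1200 = 0.28.
Using total probability over the partition,
P(L) = P(L|R1)·P(R1) + P(L|R2)·P(R2) + P(L|R3)·P(R3) + P(L|R4)·P(R4)
      = 0.0056·0.29 + 0.0826·0.2 + 0.1876·0.23 + 0.0258·0.28
      = 0.001624 + 0.01652 + 0.043148 + 0.007224 = 0.068516

0.0685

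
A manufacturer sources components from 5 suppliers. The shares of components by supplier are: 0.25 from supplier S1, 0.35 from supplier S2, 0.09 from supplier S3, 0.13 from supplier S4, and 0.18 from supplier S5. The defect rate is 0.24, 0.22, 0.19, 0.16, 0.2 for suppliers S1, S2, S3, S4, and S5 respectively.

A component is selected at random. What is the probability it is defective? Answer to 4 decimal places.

P(D) ≈ 0.2109

P(D) = P(D|S1)·P(S1) + P(D|S2)·P(S2) + P(D|S3)·P(S3) + P(D|S4)·P(S4) + P(D|S5)·P(S5)
      = 0.24·0.25 + 0.22·0.35 + 0.19·0.09 + 0.16·0.13 + 0.2·0.18
      = 0.06 + 0.077 + 0.0171 + 0.0208 + 0.036 = 0.2109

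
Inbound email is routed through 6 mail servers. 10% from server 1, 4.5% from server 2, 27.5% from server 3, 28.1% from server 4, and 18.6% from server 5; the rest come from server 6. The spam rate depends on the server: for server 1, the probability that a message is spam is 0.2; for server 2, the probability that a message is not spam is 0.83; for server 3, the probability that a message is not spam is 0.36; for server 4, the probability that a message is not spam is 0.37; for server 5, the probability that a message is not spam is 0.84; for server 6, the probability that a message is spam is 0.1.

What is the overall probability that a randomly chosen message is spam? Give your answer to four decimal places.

0.4217

P(6) = 1 − (0.1 + 0.045 + 0.275 + 0.281 + 0.186) = 0.113.
P(S|2) = 1 − 0.83 = 0.17.
P(S|3) = 1 − 0.36 = 0.64.
P(S|4) = 1 − 0.37 = 0.63.
P(S|5) = 1 − 0.84 = 0.16.
By the law of total probability,
P(S) = P(S|1)·P(1) + P(S|2)·P(2) + P(S|3)·P(3) + P(S|4)·P(4) + P(S|5)·P(5) + P(S|6)·P(6)
      = 0.2·0.1 + 0.17·0.045 + 0.64·0.275 + 0.63·0.281 + 0.16·0.186 + 0.1·0.113
      = 0.02 + 0.00765 + 0.176 + 0.17703 + 0.02976 + 0.0113 = 0.42174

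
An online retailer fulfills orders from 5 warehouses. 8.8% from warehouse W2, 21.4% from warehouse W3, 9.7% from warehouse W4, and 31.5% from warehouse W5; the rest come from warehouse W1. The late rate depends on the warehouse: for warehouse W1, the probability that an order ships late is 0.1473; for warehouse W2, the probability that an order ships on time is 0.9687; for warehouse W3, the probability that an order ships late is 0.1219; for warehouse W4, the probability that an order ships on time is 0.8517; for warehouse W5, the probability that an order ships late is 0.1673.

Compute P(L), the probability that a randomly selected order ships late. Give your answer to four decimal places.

P(L) ≈ 0.1381

P(W1) = 1 − (0.088 + 0.214 + 0.097 + 0.315) = 0.286.
P(L|W2) = 1 − 0.9687 = 0.0313.
P(L|W4) = 1 − 0.8517 = 0.1483.
Summing over the partition,
P(L) = P(L|W1)·P(W1) + P(L|W2)·P(W2) + P(L|W3)·P(W3) + P(L|W4)·P(W4) + P(L|W5)·P(W5)
      = 0.1473·0.286 + 0.0313·0.088 + 0.1219·0.214 + 0.1483·0.097 + 0.1673·0.315
      = 0.0421278 + 0.0027544 + 0.0260866 + 0.0143851 + 0.0526995 = 0.1380534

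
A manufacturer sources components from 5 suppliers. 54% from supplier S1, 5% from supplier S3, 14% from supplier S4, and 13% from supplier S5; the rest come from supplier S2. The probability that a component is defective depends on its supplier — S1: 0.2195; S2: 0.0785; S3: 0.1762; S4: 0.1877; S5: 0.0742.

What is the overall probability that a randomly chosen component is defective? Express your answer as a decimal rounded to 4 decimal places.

0.1743

P(S2) = 1 − (0.54 + 0.05 + 0.14 + 0.13) = 0.14.
P(D) = P(D|S1)·P(S1) + P(D|S2)·P(S2) + P(D|S3)·P(S3) + P(D|S4)·P(S4) + P(D|S5)·P(S5)
      = 0.2195·0.54 + 0.0785·0.14 + 0.1762·0.05 + 0.1877·0.14 + 0.0742·0.13
      = 0.11853 + 0.01099 + 0.00881 + 0.026278 + 0.009646 = 0.174254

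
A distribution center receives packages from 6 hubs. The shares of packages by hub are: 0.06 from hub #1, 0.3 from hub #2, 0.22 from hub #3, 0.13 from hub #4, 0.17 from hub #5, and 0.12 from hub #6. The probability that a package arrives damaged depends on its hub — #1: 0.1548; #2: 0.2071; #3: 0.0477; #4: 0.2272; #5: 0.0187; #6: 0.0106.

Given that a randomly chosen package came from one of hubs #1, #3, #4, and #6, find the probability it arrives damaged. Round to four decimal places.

P(D|S) ≈ 0.0955

Let S = {#1, #3, #4, #6}.
P(S) = 0.06 + 0.22 + 0.13 + 0.12 = 0.53.
P(D ∩ S) = 0.1548·0.06 + 0.0477·0.22 + 0.2272·0.13 + 0.0106·0.12 = 0.009288 + 0.010494 + 0.029536 + 0.001272 = 0.05059.
P(D | S) = 0.05059 / 0.53 = 0.095453…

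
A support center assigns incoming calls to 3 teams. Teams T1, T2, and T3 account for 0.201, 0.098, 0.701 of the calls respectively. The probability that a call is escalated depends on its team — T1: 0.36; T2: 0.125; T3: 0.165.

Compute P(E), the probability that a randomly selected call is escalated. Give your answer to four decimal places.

P(E) ≈ 0.2003

Summing over the partition,
P(E) = P(E|T1)·P(T1) + P(E|T2)·P(T2) + P(E|T3)·P(T3)
      = 0.36·0.201 + 0.125·0.098 + 0.165·0.701
      = 0.07236 + 0.01225 + 0.115665 = 0.200275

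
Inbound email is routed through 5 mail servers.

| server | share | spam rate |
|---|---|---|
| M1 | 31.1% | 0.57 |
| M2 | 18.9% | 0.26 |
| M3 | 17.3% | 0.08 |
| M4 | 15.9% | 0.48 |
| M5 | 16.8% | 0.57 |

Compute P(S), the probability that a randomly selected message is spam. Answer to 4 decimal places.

0.4123

Summing over the partition,
P(S) = P(S|M1)·P(M1) + P(S|M2)·P(M2) + P(S|M3)·P(M3) + P(S|M4)·P(M4) + P(S|M5)·P(M5)
      = 0.57·0.311 + 0.26·0.189 + 0.08·0.173 + 0.48·0.159 + 0.57·0.168
      = 0.17727 + 0.04914 + 0.01384 + 0.07632 + 0.09576 = 0.41233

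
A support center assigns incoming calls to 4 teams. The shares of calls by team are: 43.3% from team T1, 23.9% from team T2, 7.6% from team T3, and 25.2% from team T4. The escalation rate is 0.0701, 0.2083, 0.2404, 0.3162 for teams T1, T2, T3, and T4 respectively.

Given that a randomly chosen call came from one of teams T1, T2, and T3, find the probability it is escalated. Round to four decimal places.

P(E|S) ≈ 0.1316

Let S = {T1, T2, T3}.
P(S) = 0.433 + 0.239 + 0.076 = 0.748.
P(E ∩ S) = 0.0701·0.433 + 0.2083·0.239 + 0.2404·0.076 = 0.0303533 + 0.0497837 + 0.0182704 = 0.0984074.
P(E | S) = 0.0984074 / 0.748 = 0.131561…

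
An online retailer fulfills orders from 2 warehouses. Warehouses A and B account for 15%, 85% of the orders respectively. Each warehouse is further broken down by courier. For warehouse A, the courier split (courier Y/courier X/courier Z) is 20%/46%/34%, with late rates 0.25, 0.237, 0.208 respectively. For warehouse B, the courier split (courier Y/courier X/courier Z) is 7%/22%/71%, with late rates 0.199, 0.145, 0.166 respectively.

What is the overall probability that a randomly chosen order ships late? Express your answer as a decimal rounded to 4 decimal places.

0.1736

P(L|A) = 0.2·0.25 + 0.46·0.237 + 0.34·0.208 = 0.05 + 0.10902 + 0.07072 = 0.22974
P(L|B) = 0.07·0.199 + 0.22·0.145 + 0.71·0.166 = 0.01393 + 0.0319 + 0.11786 = 0.16369
Then overall,
P(L) = 0.15·0.22974 + 0.85·0.16369
      = 0.034461 + 0.1391365 = 0.1735975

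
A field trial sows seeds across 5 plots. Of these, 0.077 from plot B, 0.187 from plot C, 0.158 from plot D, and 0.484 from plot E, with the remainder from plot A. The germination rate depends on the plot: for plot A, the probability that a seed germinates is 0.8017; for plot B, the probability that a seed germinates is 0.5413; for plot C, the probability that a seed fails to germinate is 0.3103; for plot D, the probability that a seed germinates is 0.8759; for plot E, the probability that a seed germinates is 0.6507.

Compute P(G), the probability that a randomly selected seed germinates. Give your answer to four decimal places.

P(G) ≈ 0.6993

P(A) = 1 − (0.077 + 0.187 + 0.158 + 0.484) = 0.094.
P(G|C) = 1 − 0.3103 = 0.6897.
P(G) = P(G|A)·P(A) + P(G|B)·P(B) + P(G|C)·P(C) + P(G|D)·P(D) + P(G|E)·P(E)
      = 0.8017·0.094 + 0.5413·0.077 + 0.6897·0.187 + 0.8759·0.158 + 0.6507·0.484
      = 0.0753598 + 0.0416801 + 0.1289739 + 0.1383922 + 0.3149388 = 0.6993448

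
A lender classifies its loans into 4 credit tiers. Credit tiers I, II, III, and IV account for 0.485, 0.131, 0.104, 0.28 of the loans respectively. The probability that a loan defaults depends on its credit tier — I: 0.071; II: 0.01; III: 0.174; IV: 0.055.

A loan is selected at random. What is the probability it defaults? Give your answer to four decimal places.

0.0692

Summing over the partition,
P(D) = P(D|I)·P(I) + P(D|II)·P(II) + P(D|III)·P(III) + P(D|IV)·P(IV)
      = 0.071·0.485 + 0.01·0.131 + 0.174·0.104 + 0.055·0.28
      = 0.034435 + 0.00131 + 0.018096 + 0.0154 = 0.069241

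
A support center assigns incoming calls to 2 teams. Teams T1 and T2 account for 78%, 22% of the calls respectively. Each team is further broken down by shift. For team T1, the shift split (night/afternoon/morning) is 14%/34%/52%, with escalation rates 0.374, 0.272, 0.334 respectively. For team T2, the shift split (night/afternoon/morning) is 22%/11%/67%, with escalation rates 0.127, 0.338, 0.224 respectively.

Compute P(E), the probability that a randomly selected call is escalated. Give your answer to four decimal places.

P(E|T1) = 0.14·0.374 + 0.34·0.272 + 0.52·0.334 = 0.05236 + 0.09248 + 0.17368 = 0.31852
P(E|T2) = 0.22·0.127 + 0.11·0.338 + 0.67·0.224 = 0.02794 + 0.03718 + 0.15008 = 0.2152
By total probability over the outer partition,
P(E) = 0.78·0.31852 + 0.22·0.2152
      = 0.2484456 + 0.047344 = 0.2957896

0.2958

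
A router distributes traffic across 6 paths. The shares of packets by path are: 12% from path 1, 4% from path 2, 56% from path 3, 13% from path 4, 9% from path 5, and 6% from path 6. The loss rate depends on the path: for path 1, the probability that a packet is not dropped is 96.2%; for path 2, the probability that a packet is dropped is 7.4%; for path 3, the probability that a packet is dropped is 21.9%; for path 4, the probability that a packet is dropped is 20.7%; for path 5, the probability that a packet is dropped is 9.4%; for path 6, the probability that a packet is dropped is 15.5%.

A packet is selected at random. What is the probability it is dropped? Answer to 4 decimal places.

P(L|1) = 1 − 0.962 = 0.038.
Using total probability over the partition,
P(L) = P(L|1)·P(1) + P(L|2)·P(2) + P(L|3)·P(3) + P(L|4)·P(4) + P(L|5)·P(5) + P(L|6)·P(6)
      = 0.038·0.12 + 0.074·0.04 + 0.219·0.56 + 0.207·0.13 + 0.094·0.09 + 0.155·0.06
      = 0.00456 + 0.00296 + 0.12264 + 0.02691 + 0.00846 + 0.0093 = 0.17483

P(L) ≈ 0.1748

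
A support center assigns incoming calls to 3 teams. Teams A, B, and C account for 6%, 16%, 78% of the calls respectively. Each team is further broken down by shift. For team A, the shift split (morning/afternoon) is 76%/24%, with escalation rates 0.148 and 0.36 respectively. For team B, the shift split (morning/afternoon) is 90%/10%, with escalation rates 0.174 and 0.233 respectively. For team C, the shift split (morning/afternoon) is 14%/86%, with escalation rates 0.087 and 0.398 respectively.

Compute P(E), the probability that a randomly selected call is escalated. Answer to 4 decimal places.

0.3172

P(E|A) = 0.76·0.148 + 0.24·0.36 = 0.11248 + 0.0864 = 0.19888
P(E|B) = 0.9·0.174 + 0.1·0.233 = 0.1566 + 0.0233 = 0.1799
P(E|C) = 0.14·0.087 + 0.86·0.398 = 0.01218 + 0.34228 = 0.35446
Then overall,
P(E) = 0.06·0.19888 + 0.16·0.1799 + 0.78·0.35446
      = 0.0119328 + 0.028784 + 0.2764788 = 0.3171956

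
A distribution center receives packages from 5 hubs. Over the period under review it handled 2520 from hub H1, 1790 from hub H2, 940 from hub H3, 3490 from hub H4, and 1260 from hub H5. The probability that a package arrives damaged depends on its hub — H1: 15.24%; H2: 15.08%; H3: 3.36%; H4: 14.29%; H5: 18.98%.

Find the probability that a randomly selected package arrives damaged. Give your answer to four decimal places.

Total: 2520 + 1790 + 940 + 3490 + 1260 = 10000.
P(H1) = 2520/10000 = 0.252. P(H2) = 1790/10000 = 0.179. P(H3) = 940/10000 = 0.094. P(H4) = 3490/10000 = 0.349. P(H5) = 1260/10000 = 0.126.
P(D) = P(D|H1)·P(H1) + P(D|H2)·P(H2) + P(D|H3)·P(H3) + P(D|H4)·P(H4) + P(D|H5)·P(H5)
      = 0.1524·0.252 + 0.1508·0.179 + 0.0336·0.094 + 0.1429·0.349 + 0.1898·0.126
      = 0.0384048 + 0.0269932 + 0.0031584 + 0.0498721 + 0.0239148 = 0.1423433

P(D) ≈ 0.1423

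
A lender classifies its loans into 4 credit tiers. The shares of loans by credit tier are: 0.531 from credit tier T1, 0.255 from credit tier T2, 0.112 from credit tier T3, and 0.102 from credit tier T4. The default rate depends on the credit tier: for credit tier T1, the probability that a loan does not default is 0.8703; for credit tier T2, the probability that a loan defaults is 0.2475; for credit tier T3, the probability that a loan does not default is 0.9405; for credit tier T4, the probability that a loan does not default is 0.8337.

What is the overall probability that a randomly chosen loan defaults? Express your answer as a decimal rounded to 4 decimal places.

P(D) ≈ 0.1556

P(D|T1) = 1 − 0.8703 = 0.1297.
P(D|T3) = 1 − 0.9405 = 0.0595.
P(D|T4) = 1 − 0.8337 = 0.1663.
Using total probability over the partition,
P(D) = P(D|T1)·P(T1) + P(D|T2)·P(T2) + P(D|T3)·P(T3) + P(D|T4)·P(T4)
      = 0.1297·0.531 + 0.2475·0.255 + 0.0595·0.112 + 0.1663·0.102
      = 0.0688707 + 0.0631125 + 0.006664 + 0.0169626 = 0.1556098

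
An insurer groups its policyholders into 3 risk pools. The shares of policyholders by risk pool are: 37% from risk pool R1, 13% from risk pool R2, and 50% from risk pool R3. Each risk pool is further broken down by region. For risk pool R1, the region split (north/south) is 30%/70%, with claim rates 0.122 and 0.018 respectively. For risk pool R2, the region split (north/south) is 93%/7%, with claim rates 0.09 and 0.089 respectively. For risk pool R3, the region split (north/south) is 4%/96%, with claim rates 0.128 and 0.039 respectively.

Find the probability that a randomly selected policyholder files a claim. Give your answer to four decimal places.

P(C|R1) = 0.3·0.122 + 0.7·0.018 = 0.0366 + 0.0126 = 0.0492
P(C|R2) = 0.93·0.09 + 0.07·0.089 = 0.0837 + 0.00623 = 0.08993
P(C|R3) = 0.04·0.128 + 0.96·0.039 = 0.00512 + 0.03744 = 0.04256
By total probability over the outer partition,
P(C) = 0.37·0.0492 + 0.13·0.08993 + 0.5·0.04256
      = 0.018204 + 0.0116909 + 0.02128 = 0.0511749

P(C) ≈ 0.0512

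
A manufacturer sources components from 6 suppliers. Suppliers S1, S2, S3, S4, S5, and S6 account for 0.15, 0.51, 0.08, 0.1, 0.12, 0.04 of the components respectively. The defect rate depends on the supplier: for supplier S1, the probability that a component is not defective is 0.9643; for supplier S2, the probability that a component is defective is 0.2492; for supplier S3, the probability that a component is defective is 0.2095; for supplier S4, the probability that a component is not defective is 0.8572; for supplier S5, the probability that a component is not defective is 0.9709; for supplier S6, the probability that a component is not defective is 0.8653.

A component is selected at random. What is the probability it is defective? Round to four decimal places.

P(D|S1) = 1 − 0.9643 = 0.0357.
P(D|S4) = 1 − 0.8572 = 0.1428.
P(D|S5) = 1 − 0.9709 = 0.0291.
P(D|S6) = 1 − 0.8653 = 0.1347.
Summing over the partition,
P(D) = P(D|S1)·P(S1) + P(D|S2)·P(S2) + P(D|S3)·P(S3) + P(D|S4)·P(S4) + P(D|S5)·P(S5) + P(D|S6)·P(S6)
      = 0.0357·0.15 + 0.2492·0.51 + 0.2095·0.08 + 0.1428·0.1 + 0.0291·0.12 + 0.1347·0.04
      = 0.005355 + 0.127092 + 0.01676 + 0.01428 + 0.003492 + 0.005388 = 0.172367

0.1724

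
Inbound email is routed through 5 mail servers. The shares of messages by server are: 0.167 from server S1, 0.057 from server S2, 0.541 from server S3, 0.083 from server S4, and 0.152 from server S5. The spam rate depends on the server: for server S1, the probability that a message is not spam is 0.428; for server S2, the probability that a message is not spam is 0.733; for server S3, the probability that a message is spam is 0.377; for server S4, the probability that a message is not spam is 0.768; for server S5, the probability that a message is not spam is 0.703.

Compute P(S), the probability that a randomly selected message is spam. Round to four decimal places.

P(S|S1) = 1 − 0.428 = 0.572.
P(S|S2) = 1 − 0.733 = 0.267.
P(S|S4) = 1 − 0.768 = 0.232.
P(S|S5) = 1 − 0.703 = 0.297.
P(S) = P(S|S1)·P(S1) + P(S|S2)·P(S2) + P(S|S3)·P(S3) + P(S|S4)·P(S4) + P(S|S5)·P(S5)
      = 0.572·0.167 + 0.267·0.057 + 0.377·0.541 + 0.232·0.083 + 0.297·0.152
      = 0.095524 + 0.015219 + 0.203957 + 0.019256 + 0.045144 = 0.3791

0.3791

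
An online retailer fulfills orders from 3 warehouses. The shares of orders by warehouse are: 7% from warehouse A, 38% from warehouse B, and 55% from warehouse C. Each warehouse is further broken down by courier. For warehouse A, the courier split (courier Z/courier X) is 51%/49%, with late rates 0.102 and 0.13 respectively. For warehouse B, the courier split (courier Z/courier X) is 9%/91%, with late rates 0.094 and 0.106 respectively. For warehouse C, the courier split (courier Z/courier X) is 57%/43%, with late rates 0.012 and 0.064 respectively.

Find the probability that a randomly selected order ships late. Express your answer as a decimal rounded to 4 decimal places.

0.0669

P(L|A) = 0.51·0.102 + 0.49·0.13 = 0.05202 + 0.0637 = 0.11572
P(L|B) = 0.09·0.094 + 0.91·0.106 = 0.00846 + 0.09646 = 0.10492
P(L|C) = 0.57·0.012 + 0.43·0.064 = 0.00684 + 0.02752 = 0.03436
By total probability over the outer partition,
P(L) = 0.07·0.11572 + 0.38·0.10492 + 0.55·0.03436
      = 0.0081004 + 0.0398696 + 0.018898 = 0.066868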